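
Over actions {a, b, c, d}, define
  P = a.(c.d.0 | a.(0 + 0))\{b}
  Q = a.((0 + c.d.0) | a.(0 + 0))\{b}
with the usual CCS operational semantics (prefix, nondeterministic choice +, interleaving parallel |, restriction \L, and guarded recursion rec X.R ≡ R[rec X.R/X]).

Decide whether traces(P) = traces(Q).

Reachable graph of P (7 states):
  s0 = a.(c.d.0 | a.(0 + 0))\{b} → =a=> s1
  s1 = (c.d.0 | a.(0 + 0))\{b} → =a=> s2, =c=> s3
  s2 = (c.d.0 | (0 + 0))\{b} → =c=> s4
  s3 = (d.0 | a.(0 + 0))\{b} → =a=> s4, =d=> s5
  s4 = (d.0 | (0 + 0))\{b} → =d=> s6
  s5 = (0 | a.(0 + 0))\{b} → =a=> s6
  s6 = (0 | (0 + 0))\{b} → ∅
Reachable graph of Q (7 states):
  t0 = a.((0 + c.d.0) | a.(0 + 0))\{b} → =a=> t1
  t1 = ((0 + c.d.0) | a.(0 + 0))\{b} → =a=> t2, =c=> t3
  t2 = ((0 + c.d.0) | (0 + 0))\{b} → =c=> t4
  t3 = (d.0 | a.(0 + 0))\{b} → =a=> t4, =d=> t5
  t4 = (d.0 | (0 + 0))\{b} → =d=> t6
  t5 = (0 | a.(0 + 0))\{b} → =a=> t6
  t6 = (0 | (0 + 0))\{b} → ∅
Partition-refinement fixed point:
  B0 = {s0, t0}
  B1 = {s1, t1}
  B2 = {s3, t3}
  B3 = {s4, t4}
  B4 = {s6, t6}
  B5 = {s5, t5}
  B6 = {s2, t2}
s0 ∈ B0, t0 ∈ B0 → same block
Bisimilar ⇒ trace-equivalent.

traces(P) = traces(Q)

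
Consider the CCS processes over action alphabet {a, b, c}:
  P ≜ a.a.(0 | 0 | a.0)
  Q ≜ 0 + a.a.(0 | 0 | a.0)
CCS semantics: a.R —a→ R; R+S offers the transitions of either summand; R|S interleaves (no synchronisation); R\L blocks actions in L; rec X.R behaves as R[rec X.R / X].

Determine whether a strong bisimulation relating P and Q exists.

bisimilar

LTS(P): 4 reachable states
  m0 = a.a.(0 | 0 | a.0) → =a=> m1
  m1 = a.(0 | 0 | a.0) → =a=> m2
  m2 = 0 | 0 | a.0 → =a=> m3
  m3 = 0 | 0 | 0 → deadlocked
LTS(Q): 4 reachable states
  n0 = 0 + a.a.(0 | 0 | a.0) → =a=> n1
  n1 = a.(0 | 0 | a.0) → =a=> n2
  n2 = 0 | 0 | a.0 → =a=> n3
  n3 = 0 | 0 | 0 → deadlocked
Partition-refinement fixed point:
  B0 = {m0, n0}
  B1 = {m1, n1}
  B2 = {m2, n2}
  B3 = {m3, n3}
m0 ∈ B0, n0 ∈ B0 → same block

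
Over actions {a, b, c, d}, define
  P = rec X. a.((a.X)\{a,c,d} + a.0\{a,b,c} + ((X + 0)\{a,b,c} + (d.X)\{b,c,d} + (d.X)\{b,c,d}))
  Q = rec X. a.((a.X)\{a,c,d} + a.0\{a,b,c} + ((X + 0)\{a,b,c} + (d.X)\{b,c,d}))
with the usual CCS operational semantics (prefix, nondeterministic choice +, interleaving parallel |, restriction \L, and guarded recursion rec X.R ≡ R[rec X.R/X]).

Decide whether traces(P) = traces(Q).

LTS(P): 3 reachable states
  s0 = rec X. a.((a.X)\{a,c,d} + a.0\{a,b,c} + ((X + 0)\{a,b,c} + (d.X)\{b,c,d} + (d.X)\{b,c,d})) → -a-> s1
  s1 = (a.(rec X. a.((a.X)\{a,c,d} + a.0\{a,b,c} + ((X + 0)\{a,b,c} + (d.X)\{b,c,d} + (d.X)\{b,c,d}))))\{a,c,d} + a.0\{a,b,c} + (((rec X. a.((a.X)\{a,c,d} + a.0\{a,b,c} + ((X + 0)\{a,b,c} + (d.X)\{b,c,d} + (d.X)\{b,c,d}))) + 0)\{a,b,c} + (d.(rec X. a.((a.X)\{a,c,d} + a.0\{a,b,c} + ((X + 0)\{a,b,c} + (d.X)\{b,c,d} + (d.X)\{b,c,d}))))\{b,c,d} + (d.(rec X. a.((a.X)\{a,c,d} + a.0\{a,b,c} + ((X + 0)\{a,b,c} + (d.X)\{b,c,d} + (d.X)\{b,c,d}))))\{b,c,d}) → -a-> s2
  s2 = 0\{a,b,c} → deadlocked
LTS(Q): 3 reachable states
  t0 = rec X. a.((a.X)\{a,c,d} + a.0\{a,b,c} + ((X + 0)\{a,b,c} + (d.X)\{b,c,d})) → -a-> t1
  t1 = (a.(rec X. a.((a.X)\{a,c,d} + a.0\{a,b,c} + ((X + 0)\{a,b,c} + (d.X)\{b,c,d}))))\{a,c,d} + a.0\{a,b,c} + (((rec X. a.((a.X)\{a,c,d} + a.0\{a,b,c} + ((X + 0)\{a,b,c} + (d.X)\{b,c,d}))) + 0)\{a,b,c} + (d.(rec X. a.((a.X)\{a,c,d} + a.0\{a,b,c} + ((X + 0)\{a,b,c} + (d.X)\{b,c,d}))))\{b,c,d}) → -a-> t2
  t2 = 0\{a,b,c} → deadlocked
Bisimilarity quotient blocks:
  B0 = {s0, t0}
  B1 = {s1, t1}
  B2 = {s2, t2}
s0 ∈ B0, t0 ∈ B0 → same block
Bisimilar ⇒ trace-equivalent.

YES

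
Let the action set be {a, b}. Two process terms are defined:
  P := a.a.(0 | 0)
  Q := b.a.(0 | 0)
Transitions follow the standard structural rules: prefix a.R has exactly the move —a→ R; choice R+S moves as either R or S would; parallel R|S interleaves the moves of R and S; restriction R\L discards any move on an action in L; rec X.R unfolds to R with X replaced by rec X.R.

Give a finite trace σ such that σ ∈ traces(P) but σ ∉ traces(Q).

P's transition system — 3 states:
  m0 = a.a.(0 | 0) has moves ··a··> m1
  m1 = a.(0 | 0) has moves ··a··> m2
  m2 = 0 | 0 has moves ·
Q's transition system — 3 states:
  n0 = b.a.(0 | 0) has moves ··b··> n1
  n1 = a.(0 | 0) has moves ··a··> n2
  n2 = 0 | 0 has moves ·
Run σ = ⟨a⟩ on P: start {m0}
  step 1 (a): {m1}
  — P admits the full trace.
Run σ = ⟨a⟩ on Q: start {n0}
  step 1 (a): ∅ (Q stuck)

a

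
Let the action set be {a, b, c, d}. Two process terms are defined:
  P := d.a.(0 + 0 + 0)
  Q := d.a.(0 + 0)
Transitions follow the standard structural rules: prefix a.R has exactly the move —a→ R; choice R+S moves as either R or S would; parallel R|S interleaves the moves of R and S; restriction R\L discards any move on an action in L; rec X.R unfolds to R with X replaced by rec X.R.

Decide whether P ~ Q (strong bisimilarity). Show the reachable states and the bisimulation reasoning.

Reachable graph of P (3 states):
  p0 = d.a.(0 + 0 + 0) → =d=> p1
  p1 = a.(0 + 0 + 0) → =a=> p2
  p2 = 0 + 0 + 0 → stopped
Reachable graph of Q (3 states):
  q0 = d.a.(0 + 0) → =d=> q1
  q1 = a.(0 + 0) → =a=> q2
  q2 = 0 + 0 → stopped
Bisimilarity quotient blocks:
  B0 = {p0, q0}
  B1 = {p1, q1}
  B2 = {p2, q2}
p0 ∈ B0, q0 ∈ B0 → same block

YES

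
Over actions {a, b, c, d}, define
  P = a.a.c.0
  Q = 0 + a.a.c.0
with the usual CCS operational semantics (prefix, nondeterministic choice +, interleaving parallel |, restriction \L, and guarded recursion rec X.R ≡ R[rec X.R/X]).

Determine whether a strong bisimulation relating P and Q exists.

P ~ Q

Reachable graph of P (4 states):
  p0 = a.a.c.0 :: ··a··> p1
  p1 = a.c.0 :: ··a··> p2
  p2 = c.0 :: ··c··> p3
  p3 = 0 :: ·
Reachable graph of Q (4 states):
  q0 = 0 + a.a.c.0 :: ··a··> q1
  q1 = a.c.0 :: ··a··> q2
  q2 = c.0 :: ··c··> q3
  q3 = 0 :: ·
Partition-refinement fixed point:
  B0 = {p0, q0}
  B1 = {p1, q1}
  B2 = {p2, q2}
  B3 = {p3, q3}
p0 ∈ B0, q0 ∈ B0 → same block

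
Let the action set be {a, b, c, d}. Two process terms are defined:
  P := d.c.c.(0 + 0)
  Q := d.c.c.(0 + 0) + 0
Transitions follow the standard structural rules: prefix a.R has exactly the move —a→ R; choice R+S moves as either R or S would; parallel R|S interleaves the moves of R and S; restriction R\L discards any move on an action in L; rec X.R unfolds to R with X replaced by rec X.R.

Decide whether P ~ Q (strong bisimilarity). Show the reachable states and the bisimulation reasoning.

YES

P's transition system — 4 states:
  u0 = d.c.c.(0 + 0) → —d→ u1
  u1 = c.c.(0 + 0) → —c→ u2
  u2 = c.(0 + 0) → —c→ u3
  u3 = 0 + 0 → (no moves)
Q's transition system — 4 states:
  v0 = d.c.c.(0 + 0) + 0 → —d→ v1
  v1 = c.c.(0 + 0) → —c→ v2
  v2 = c.(0 + 0) → —c→ v3
  v3 = 0 + 0 → (no moves)
Bisimilarity quotient blocks:
  B0 = {u0, v0}
  B1 = {u1, v1}
  B2 = {u2, v2}
  B3 = {u3, v3}
u0 ∈ B0, v0 ∈ B0 → same block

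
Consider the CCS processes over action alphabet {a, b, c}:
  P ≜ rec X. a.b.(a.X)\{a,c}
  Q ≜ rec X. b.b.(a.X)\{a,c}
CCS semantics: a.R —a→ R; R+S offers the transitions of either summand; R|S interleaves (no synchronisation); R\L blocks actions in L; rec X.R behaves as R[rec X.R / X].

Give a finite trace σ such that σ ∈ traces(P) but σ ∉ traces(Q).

a

LTS(P): 3 reachable states
  p0 = rec X. a.b.(a.X)\{a,c} | —a→ p1
  p1 = b.(a.(rec X. a.b.(a.X)\{a,c}))\{a,c} | —b→ p2
  p2 = (a.(rec X. a.b.(a.X)\{a,c}))\{a,c} | ·
LTS(Q): 3 reachable states
  q0 = rec X. b.b.(a.X)\{a,c} | —b→ q1
  q1 = b.(a.(rec X. b.b.(a.X)\{a,c}))\{a,c} | —b→ q2
  q2 = (a.(rec X. b.b.(a.X)\{a,c}))\{a,c} | ·
Executing a from P (initial set {p0}):
  step 1 (a): {p1}
  — P admits the full trace.
Executing a from Q (initial set {q0}):
  step 1 (a): no successor for Q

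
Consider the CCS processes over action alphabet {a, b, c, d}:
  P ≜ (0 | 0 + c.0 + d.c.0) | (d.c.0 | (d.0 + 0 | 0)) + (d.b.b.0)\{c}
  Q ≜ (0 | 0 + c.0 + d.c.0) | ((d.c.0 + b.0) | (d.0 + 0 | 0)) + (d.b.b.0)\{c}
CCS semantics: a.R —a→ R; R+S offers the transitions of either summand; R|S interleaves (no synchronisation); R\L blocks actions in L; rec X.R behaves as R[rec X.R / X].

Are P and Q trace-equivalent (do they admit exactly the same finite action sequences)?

NO — witness ⟨b⟩

Reachable graph of P (21 states):
  s0 = (0 | 0 + c.0 + d.c.0) | (d.c.0 | (d.0 + 0 | 0)) + (d.b.b.0)\{c} → ··c··> s1, ··d··> s2, ··d··> s3, ··d··> s4, ··d··> s5
  s1 = 0 | (d.c.0 | (d.0 + 0 | 0)) → ··d··> s6, ··d··> s7
  s2 = (0 | 0 + c.0 + d.c.0) | (c.0 | (d.0 + 0 | 0)) → ··c··> s6, ··c··> s8, ··d··> s10, ··d··> s9
  s3 = (0 | 0 + c.0 + d.c.0) | (d.c.0 | 0) → ··c··> s7, ··d··> s11, ··d··> s9
  s4 = (b.b.0)\{c} → ··b··> s12
  s5 = c.0 | (d.c.0 | (d.0 + 0 | 0)) → ··c··> s1, ··d··> s10, ··d··> s11
  s6 = 0 | (c.0 | (d.0 + 0 | 0)) → ··c··> s13, ··d··> s14
  s7 = 0 | (d.c.0 | 0) → ··d··> s14
  s8 = (0 | 0 + c.0 + d.c.0) | (0 | (d.0 + 0 | 0)) → ··c··> s13, ··d··> s15, ··d··> s16
  s9 = (0 | 0 + c.0 + d.c.0) | (c.0 | 0) → ··c··> s14, ··c··> s15, ··d··> s17
  s10 = c.0 | (c.0 | (d.0 + 0 | 0)) → ··c··> s16, ··c··> s6, ··d··> s17
  s11 = c.0 | (d.c.0 | 0) → ··c··> s7, ··d··> s17
  s12 = (b.0)\{c} → ··b··> s18
  s13 = 0 | (0 | (d.0 + 0 | 0)) → ··d··> s19
  s14 = 0 | (c.0 | 0) → ··c··> s19
  s15 = (0 | 0 + c.0 + d.c.0) | (0 | 0) → ··c··> s19, ··d··> s20
  s16 = c.0 | (0 | (d.0 + 0 | 0)) → ··c··> s13, ··d··> s20
  s17 = c.0 | (c.0 | 0) → ··c··> s14, ··c··> s20
  s18 = 0\{c} → deadlocked
  s19 = 0 | (0 | 0) → deadlocked
  s20 = c.0 | (0 | 0) → ··c··> s19
Reachable graph of Q (21 states):
  t0 = (0 | 0 + c.0 + d.c.0) | ((d.c.0 + b.0) | (d.0 + 0 | 0)) + (d.b.b.0)\{c} → ··b··> t1, ··c··> t2, ··d··> t3, ··d··> t4, ··d··> t5, ··d··> t6
  t1 = (0 | 0 + c.0 + d.c.0) | (0 | (d.0 + 0 | 0)) → ··c··> t7, ··d··> t8, ··d··> t9
  t2 = 0 | ((d.c.0 + b.0) | (d.0 + 0 | 0)) → ··b··> t7, ··d··> t10, ··d··> t11
  t3 = (0 | 0 + c.0 + d.c.0) | ((d.c.0 + b.0) | 0) → ··b··> t8, ··c··> t10, ··d··> t12, ··d··> t13
  t4 = (0 | 0 + c.0 + d.c.0) | (c.0 | (d.0 + 0 | 0)) → ··c··> t1, ··c··> t11, ··d··> t12, ··d··> t14
  t5 = (b.b.0)\{c} → ··b··> t15
  t6 = c.0 | ((d.c.0 + b.0) | (d.0 + 0 | 0)) → ··b··> t9, ··c··> t2, ··d··> t13, ··d··> t14
  t7 = 0 | (0 | (d.0 + 0 | 0)) → ··d··> t16
  t8 = (0 | 0 + c.0 + d.c.0) | (0 | 0) → ··c··> t16, ··d··> t17
  t9 = c.0 | (0 | (d.0 + 0 | 0)) → ··c··> t7, ··d··> t17
  t10 = 0 | ((d.c.0 + b.0) | 0) → ··b··> t16, ··d··> t18
  t11 = 0 | (c.0 | (d.0 + 0 | 0)) → ··c··> t7, ··d··> t18
  t12 = (0 | 0 + c.0 + d.c.0) | (c.0 | 0) → ··c··> t18, ··c··> t8, ··d··> t19
  t13 = c.0 | ((d.c.0 + b.0) | 0) → ··b··> t17, ··c··> t10, ··d··> t19
  t14 = c.0 | (c.0 | (d.0 + 0 | 0)) → ··c··> t11, ··c··> t9, ··d··> t19
  t15 = (b.0)\{c} → ··b··> t20
  t16 = 0 | (0 | 0) → deadlocked
  t17 = c.0 | (0 | 0) → ··c··> t16
  t18 = 0 | (c.0 | 0) → ··c··> t16
  t19 = c.0 | (c.0 | 0) → ··c··> t17, ··c··> t18
  t20 = 0\{c} → deadlocked
Executing b from Q (initial set {t0}):
  after b @ step 1: {t1}
  ✓ Q
Executing b from P (initial set {s0}):
  after b @ step 1: no successor for P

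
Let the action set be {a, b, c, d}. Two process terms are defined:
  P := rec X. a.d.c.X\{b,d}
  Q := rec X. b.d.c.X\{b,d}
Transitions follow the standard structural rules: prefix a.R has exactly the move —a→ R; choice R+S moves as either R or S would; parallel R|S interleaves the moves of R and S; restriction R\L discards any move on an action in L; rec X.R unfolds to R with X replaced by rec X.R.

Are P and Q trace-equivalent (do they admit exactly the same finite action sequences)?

Reachable graph of P (5 states):
  m0 = rec X. a.d.c.X\{b,d} has moves =a=> m1
  m1 = d.c.(rec X. a.d.c.X\{b,d})\{b,d} has moves =d=> m2
  m2 = c.(rec X. a.d.c.X\{b,d})\{b,d} has moves =c=> m3
  m3 = (rec X. a.d.c.X\{b,d})\{b,d} has moves =a=> m4
  m4 = (d.c.(rec X. a.d.c.X\{b,d})\{b,d})\{b,d} has moves ·
Reachable graph of Q (4 states):
  n0 = rec X. b.d.c.X\{b,d} has moves =b=> n1
  n1 = d.c.(rec X. b.d.c.X\{b,d})\{b,d} has moves =d=> n2
  n2 = c.(rec X. b.d.c.X\{b,d})\{b,d} has moves =c=> n3
  n3 = (rec X. b.d.c.X\{b,d})\{b,d} has moves ·
Run σ = ⟨a⟩ on P: start {m0}
  [1] a ⇒ {m1}
  — P admits the full trace.
Run σ = ⟨a⟩ on Q: start {n0}
  [1] a ⇒ ∅ (Q stuck)

traces(P) ≠ traces(Q) — witness ⟨a⟩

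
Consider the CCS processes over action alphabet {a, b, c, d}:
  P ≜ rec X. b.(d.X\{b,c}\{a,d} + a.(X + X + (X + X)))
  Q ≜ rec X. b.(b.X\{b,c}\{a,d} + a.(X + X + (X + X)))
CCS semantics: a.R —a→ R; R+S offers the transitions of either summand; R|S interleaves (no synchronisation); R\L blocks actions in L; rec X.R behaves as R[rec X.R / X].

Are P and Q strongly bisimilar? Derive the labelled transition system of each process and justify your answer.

P ≁ Q

LTS(P): 4 reachable states
  u0 = rec X. b.(d.X\{b,c}\{a,d} + a.(X + X + (X + X))) ⊢ =b=> u1
  u1 = d.(rec X. b.(d.X\{b,c}\{a,d} + a.(X + X + (X + X))))\{b,c}\{a,d} + a.((rec X. b.(d.X\{b,c}\{a,d} + a.(X + X + (X + X)))) + (rec X. b.(d.X\{b,c}\{a,d} + a.(X + X + (X + X)))) + ((rec X. b.(d.X\{b,c}\{a,d} + a.(X + X + (X + X)))) + (rec X. b.(d.X\{b,c}\{a,d} + a.(X + X + (X + X)))))) ⊢ =a=> u2, =d=> u3
  u2 = (rec X. b.(d.X\{b,c}\{a,d} + a.(X + X + (X + X)))) + (rec X. b.(d.X\{b,c}\{a,d} + a.(X + X + (X + X)))) + ((rec X. b.(d.X\{b,c}\{a,d} + a.(X + X + (X + X)))) + (rec X. b.(d.X\{b,c}\{a,d} + a.(X + X + (X + X))))) ⊢ =b=> u1
  u3 = (rec X. b.(d.X\{b,c}\{a,d} + a.(X + X + (X + X))))\{b,c}\{a,d} ⊢ ·
LTS(Q): 4 reachable states
  v0 = rec X. b.(b.X\{b,c}\{a,d} + a.(X + X + (X + X))) ⊢ =b=> v1
  v1 = b.(rec X. b.(b.X\{b,c}\{a,d} + a.(X + X + (X + X))))\{b,c}\{a,d} + a.((rec X. b.(b.X\{b,c}\{a,d} + a.(X + X + (X + X)))) + (rec X. b.(b.X\{b,c}\{a,d} + a.(X + X + (X + X)))) + ((rec X. b.(b.X\{b,c}\{a,d} + a.(X + X + (X + X)))) + (rec X. b.(b.X\{b,c}\{a,d} + a.(X + X + (X + X)))))) ⊢ =a=> v2, =b=> v3
  v2 = (rec X. b.(b.X\{b,c}\{a,d} + a.(X + X + (X + X)))) + (rec X. b.(b.X\{b,c}\{a,d} + a.(X + X + (X + X)))) + ((rec X. b.(b.X\{b,c}\{a,d} + a.(X + X + (X + X)))) + (rec X. b.(b.X\{b,c}\{a,d} + a.(X + X + (X + X))))) ⊢ =b=> v1
  v3 = (rec X. b.(b.X\{b,c}\{a,d} + a.(X + X + (X + X))))\{b,c}\{a,d} ⊢ ·
Coarsest stable partition (strong bisimilarity classes):
  B0 = {u0, u2}
  B1 = {u1}
  B2 = {u3, v3}
  B3 = {v0, v2}
  B4 = {v1}
u0 ∈ B0, v0 ∈ B3 → different blocks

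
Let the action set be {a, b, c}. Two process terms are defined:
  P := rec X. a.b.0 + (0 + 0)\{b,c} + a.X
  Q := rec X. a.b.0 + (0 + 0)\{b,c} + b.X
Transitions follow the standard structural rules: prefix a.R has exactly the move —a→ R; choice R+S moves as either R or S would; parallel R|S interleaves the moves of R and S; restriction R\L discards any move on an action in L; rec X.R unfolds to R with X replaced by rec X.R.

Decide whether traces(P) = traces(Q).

trace-distinct — witness ⟨aa⟩

Reachable graph of P (3 states):
  u0 = rec X. a.b.0 + (0 + 0)\{b,c} + a.X has moves --a--▸ u0, --a--▸ u1
  u1 = b.0 has moves --b--▸ u2
  u2 = 0 has moves ∅
Reachable graph of Q (3 states):
  v0 = rec X. a.b.0 + (0 + 0)\{b,c} + b.X has moves --a--▸ v1, --b--▸ v0
  v1 = b.0 has moves --b--▸ v2
  v2 = 0 has moves ∅
Executing aa from P (initial set {u0}):
  step 1 (a): {u0, u1}
  step 2 (a): {u0, u1}
  P completes σ.
Executing aa from Q (initial set {v0}):
  step 1 (a): {v1}
  step 2 (a): ∅ (Q stuck)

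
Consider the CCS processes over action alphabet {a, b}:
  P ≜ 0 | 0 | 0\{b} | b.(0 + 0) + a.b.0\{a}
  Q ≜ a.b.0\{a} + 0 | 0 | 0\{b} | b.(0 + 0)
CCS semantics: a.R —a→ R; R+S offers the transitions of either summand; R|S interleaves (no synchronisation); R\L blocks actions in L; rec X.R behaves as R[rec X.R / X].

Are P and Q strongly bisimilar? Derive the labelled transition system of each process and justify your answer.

P's transition system — 4 states:
  p0 = 0 | 0 | 0\{b} | b.(0 + 0) + a.b.0\{a} ⊢ -a-> p1, -b-> p2
  p1 = b.0\{a} ⊢ -b-> p3
  p2 = 0 | 0 | 0\{b} | (0 + 0) ⊢ stopped
  p3 = 0\{a} ⊢ stopped
Q's transition system — 4 states:
  q0 = a.b.0\{a} + 0 | 0 | 0\{b} | b.(0 + 0) ⊢ -a-> q1, -b-> q2
  q1 = b.0\{a} ⊢ -b-> q3
  q2 = 0 | 0 | 0\{b} | (0 + 0) ⊢ stopped
  q3 = 0\{a} ⊢ stopped
Bisimilarity quotient blocks:
  B0 = {p0, q0}
  B1 = {p2, p3, q2, q3}
  B2 = {p1, q1}
p0 ∈ B0, q0 ∈ B0 → same block

YES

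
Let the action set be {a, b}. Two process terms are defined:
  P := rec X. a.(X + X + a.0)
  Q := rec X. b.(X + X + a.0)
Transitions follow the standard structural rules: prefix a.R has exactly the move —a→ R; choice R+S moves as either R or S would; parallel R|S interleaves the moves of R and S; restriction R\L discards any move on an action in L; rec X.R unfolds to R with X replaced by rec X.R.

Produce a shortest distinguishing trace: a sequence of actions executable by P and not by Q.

a

Reachable graph of P (3 states):
  s0 = rec X. a.(X + X + a.0) → =a=> s1
  s1 = (rec X. a.(X + X + a.0)) + (rec X. a.(X + X + a.0)) + a.0 → =a=> s1, =a=> s2
  s2 = 0 → ·
Reachable graph of Q (3 states):
  t0 = rec X. b.(X + X + a.0) → =b=> t1
  t1 = (rec X. b.(X + X + a.0)) + (rec X. b.(X + X + a.0)) + a.0 → =a=> t2, =b=> t1
  t2 = 0 → ·
Executing a from P (initial set {s0}):
  [1] a ⇒ {s1}
  — P admits the full trace.
Executing a from Q (initial set {t0}):
  [1] a ⇒ no successor for Q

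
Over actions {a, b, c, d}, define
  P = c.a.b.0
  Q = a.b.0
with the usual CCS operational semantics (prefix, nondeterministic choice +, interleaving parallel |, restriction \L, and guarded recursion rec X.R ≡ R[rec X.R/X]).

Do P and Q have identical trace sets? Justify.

P's transition system — 4 states:
  s0 = c.a.b.0 :: -c-> s1
  s1 = a.b.0 :: -a-> s2
  s2 = b.0 :: -b-> s3
  s3 = 0 :: deadlocked
Q's transition system — 3 states:
  t0 = a.b.0 :: -a-> t1
  t1 = b.0 :: -b-> t2
  t2 = 0 :: deadlocked
Executing c from P (initial set {s0}):
  [1] c ⇒ {s1}
  ✓ P
Executing c from Q (initial set {t0}):
  [1] c ⇒ no successor for Q

traces(P) ≠ traces(Q) — witness ⟨c⟩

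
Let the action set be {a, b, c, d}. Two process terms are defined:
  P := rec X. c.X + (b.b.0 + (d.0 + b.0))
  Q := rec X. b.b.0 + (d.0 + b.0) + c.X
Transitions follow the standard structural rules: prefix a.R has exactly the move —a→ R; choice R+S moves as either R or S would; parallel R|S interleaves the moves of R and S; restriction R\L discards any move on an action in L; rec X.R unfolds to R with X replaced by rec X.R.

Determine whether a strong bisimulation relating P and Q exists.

Reachable graph of P (3 states):
  u0 = rec X. c.X + (b.b.0 + (d.0 + b.0)) :: —b→ u1, —b→ u2, —c→ u0, —d→ u1
  u1 = 0 :: ·
  u2 = b.0 :: —b→ u1
Reachable graph of Q (3 states):
  v0 = rec X. b.b.0 + (d.0 + b.0) + c.X :: —b→ v1, —b→ v2, —c→ v0, —d→ v1
  v1 = 0 :: ·
  v2 = b.0 :: —b→ v1
Coarsest stable partition (strong bisimilarity classes):
  B0 = {u0, v0}
  B1 = {u1, v1}
  B2 = {u2, v2}
u0 ∈ B0, v0 ∈ B0 → same block

bisimilar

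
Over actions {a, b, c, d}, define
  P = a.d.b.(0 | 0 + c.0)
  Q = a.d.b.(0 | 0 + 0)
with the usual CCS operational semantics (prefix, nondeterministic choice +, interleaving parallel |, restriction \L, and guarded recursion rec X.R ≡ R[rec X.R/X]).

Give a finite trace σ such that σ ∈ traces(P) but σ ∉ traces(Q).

adbc

LTS(P): 5 reachable states
  s0 = a.d.b.(0 | 0 + c.0) | —a→ s1
  s1 = d.b.(0 | 0 + c.0) | —d→ s2
  s2 = b.(0 | 0 + c.0) | —b→ s3
  s3 = 0 | 0 + c.0 | —c→ s4
  s4 = 0 | ·
LTS(Q): 4 reachable states
  t0 = a.d.b.(0 | 0 + 0) | —a→ t1
  t1 = d.b.(0 | 0 + 0) | —d→ t2
  t2 = b.(0 | 0 + 0) | —b→ t3
  t3 = 0 | 0 + 0 | ·
Executing adbc from P (initial set {s0}):
  after a @ step 1: {s1}
  after d @ step 2: {s2}
  after b @ step 3: {s3}
  after c @ step 4: {s4}
  ✓ P
Executing adbc from Q (initial set {t0}):
  after a @ step 1: {t1}
  after d @ step 2: {t2}
  after b @ step 3: {t3}
  after c @ step 4: ∅  — Q cannot continue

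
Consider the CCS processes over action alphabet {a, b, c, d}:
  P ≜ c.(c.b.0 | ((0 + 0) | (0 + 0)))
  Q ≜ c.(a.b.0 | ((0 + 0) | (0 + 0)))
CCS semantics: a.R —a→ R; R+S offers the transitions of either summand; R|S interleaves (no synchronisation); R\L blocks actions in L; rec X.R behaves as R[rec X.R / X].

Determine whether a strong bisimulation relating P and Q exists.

NO

Reachable graph of P (4 states):
  m0 = c.(c.b.0 | ((0 + 0) | (0 + 0))) → --c--▸ m1
  m1 = c.b.0 | ((0 + 0) | (0 + 0)) → --c--▸ m2
  m2 = b.0 | ((0 + 0) | (0 + 0)) → --b--▸ m3
  m3 = 0 | ((0 + 0) | (0 + 0)) → ·
Reachable graph of Q (4 states):
  n0 = c.(a.b.0 | ((0 + 0) | (0 + 0))) → --c--▸ n1
  n1 = a.b.0 | ((0 + 0) | (0 + 0)) → --a--▸ n2
  n2 = b.0 | ((0 + 0) | (0 + 0)) → --b--▸ n3
  n3 = 0 | ((0 + 0) | (0 + 0)) → ·
Partition-refinement fixed point:
  B0 = {m0}
  B1 = {m1}
  B2 = {m2, n2}
  B3 = {m3, n3}
  B4 = {n0}
  B5 = {n1}
m0 ∈ B0, n0 ∈ B4 → different blocks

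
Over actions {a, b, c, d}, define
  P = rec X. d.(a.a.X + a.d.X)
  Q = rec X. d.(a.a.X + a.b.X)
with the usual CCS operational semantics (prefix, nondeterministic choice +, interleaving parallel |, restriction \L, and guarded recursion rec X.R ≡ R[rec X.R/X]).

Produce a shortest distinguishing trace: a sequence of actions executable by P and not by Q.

P's transition system — 4 states:
  u0 = rec X. d.(a.a.X + a.d.X) → —d→ u1
  u1 = a.a.(rec X. d.(a.a.X + a.d.X)) + a.d.(rec X. d.(a.a.X + a.d.X)) → —a→ u2, —a→ u3
  u2 = a.(rec X. d.(a.a.X + a.d.X)) → —a→ u0
  u3 = d.(rec X. d.(a.a.X + a.d.X)) → —d→ u0
Q's transition system — 4 states:
  v0 = rec X. d.(a.a.X + a.b.X) → —d→ v1
  v1 = a.a.(rec X. d.(a.a.X + a.b.X)) + a.b.(rec X. d.(a.a.X + a.b.X)) → —a→ v2, —a→ v3
  v2 = a.(rec X. d.(a.a.X + a.b.X)) → —a→ v0
  v3 = b.(rec X. d.(a.a.X + a.b.X)) → —b→ v0
Executing dad from P (initial set {u0}):
  [1] d ⇒ {u1}
  [2] a ⇒ {u2, u3}
  [3] d ⇒ {u0}
  — P admits the full trace.
Executing dad from Q (initial set {v0}):
  [1] d ⇒ {v1}
  [2] a ⇒ {v2, v3}
  [3] d ⇒ ∅  — Q cannot continue

dad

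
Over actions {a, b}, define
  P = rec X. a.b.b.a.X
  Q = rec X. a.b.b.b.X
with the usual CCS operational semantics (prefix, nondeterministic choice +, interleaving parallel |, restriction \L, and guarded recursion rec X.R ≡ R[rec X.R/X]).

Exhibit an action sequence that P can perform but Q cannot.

abba

Reachable graph of P (4 states):
  s0 = rec X. a.b.b.a.X :: =a=> s1
  s1 = b.b.a.(rec X. a.b.b.a.X) :: =b=> s2
  s2 = b.a.(rec X. a.b.b.a.X) :: =b=> s3
  s3 = a.(rec X. a.b.b.a.X) :: =a=> s0
Reachable graph of Q (4 states):
  t0 = rec X. a.b.b.b.X :: =a=> t1
  t1 = b.b.b.(rec X. a.b.b.b.X) :: =b=> t2
  t2 = b.b.(rec X. a.b.b.b.X) :: =b=> t3
  t3 = b.(rec X. a.b.b.b.X) :: =b=> t0
Trace ⟨abba⟩ through P, begin at {s0}:
  step 1 (a): {s1}
  step 2 (b): {s2}
  step 3 (b): {s3}
  step 4 (a): {s0}
  — P admits the full trace.
Trace ⟨abba⟩ through Q, begin at {t0}:
  step 1 (a): {t1}
  step 2 (b): {t2}
  step 3 (b): {t3}
  step 4 (a): ∅ (Q stuck)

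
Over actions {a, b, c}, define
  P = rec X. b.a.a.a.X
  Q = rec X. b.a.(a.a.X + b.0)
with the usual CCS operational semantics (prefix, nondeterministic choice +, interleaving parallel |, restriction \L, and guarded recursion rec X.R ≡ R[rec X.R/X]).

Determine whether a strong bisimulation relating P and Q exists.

LTS(P): 4 reachable states
  p0 = rec X. b.a.a.a.X has moves —b→ p1
  p1 = a.a.a.(rec X. b.a.a.a.X) has moves —a→ p2
  p2 = a.a.(rec X. b.a.a.a.X) has moves —a→ p3
  p3 = a.(rec X. b.a.a.a.X) has moves —a→ p0
LTS(Q): 5 reachable states
  q0 = rec X. b.a.(a.a.X + b.0) has moves —b→ q1
  q1 = a.(a.a.(rec X. b.a.(a.a.X + b.0)) + b.0) has moves —a→ q2
  q2 = a.a.(rec X. b.a.(a.a.X + b.0)) + b.0 has moves —a→ q3, —b→ q4
  q3 = a.(rec X. b.a.(a.a.X + b.0)) has moves —a→ q0
  q4 = 0 has moves ∅
Bisimilarity quotient blocks:
  B0 = {p0}
  B1 = {p1}
  B2 = {p2}
  B3 = {p3}
  B4 = {q0}
  B5 = {q1}
  B6 = {q2}
  B7 = {q3}
  B8 = {q4}
p0 ∈ B0, q0 ∈ B4 → different blocks

not bisimilar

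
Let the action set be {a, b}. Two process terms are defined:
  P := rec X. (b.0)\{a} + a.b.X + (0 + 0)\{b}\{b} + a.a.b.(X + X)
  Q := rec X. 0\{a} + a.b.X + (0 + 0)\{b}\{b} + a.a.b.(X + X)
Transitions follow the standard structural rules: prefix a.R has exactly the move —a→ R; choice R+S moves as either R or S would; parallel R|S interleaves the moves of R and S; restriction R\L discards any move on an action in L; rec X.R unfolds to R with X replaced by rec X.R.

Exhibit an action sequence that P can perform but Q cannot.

b

P's transition system — 6 states:
  p0 = rec X. (b.0)\{a} + a.b.X + (0 + 0)\{b}\{b} + a.a.b.(X + X) → -a-> p1, -a-> p2, -b-> p3
  p1 = a.b.((rec X. (b.0)\{a} + a.b.X + (0 + 0)\{b}\{b} + a.a.b.(X + X)) + (rec X. (b.0)\{a} + a.b.X + (0 + 0)\{b}\{b} + a.a.b.(X + X))) → -a-> p4
  p2 = b.(rec X. (b.0)\{a} + a.b.X + (0 + 0)\{b}\{b} + a.a.b.(X + X)) → -b-> p0
  p3 = 0\{a} → stopped
  p4 = b.((rec X. (b.0)\{a} + a.b.X + (0 + 0)\{b}\{b} + a.a.b.(X + X)) + (rec X. (b.0)\{a} + a.b.X + (0 + 0)\{b}\{b} + a.a.b.(X + X))) → -b-> p5
  p5 = (rec X. (b.0)\{a} + a.b.X + (0 + 0)\{b}\{b} + a.a.b.(X + X)) + (rec X. (b.0)\{a} + a.b.X + (0 + 0)\{b}\{b} + a.a.b.(X + X)) → -a-> p1, -a-> p2, -b-> p3
Q's transition system — 5 states:
  q0 = rec X. 0\{a} + a.b.X + (0 + 0)\{b}\{b} + a.a.b.(X + X) → -a-> q1, -a-> q2
  q1 = a.b.((rec X. 0\{a} + a.b.X + (0 + 0)\{b}\{b} + a.a.b.(X + X)) + (rec X. 0\{a} + a.b.X + (0 + 0)\{b}\{b} + a.a.b.(X + X))) → -a-> q3
  q2 = b.(rec X. 0\{a} + a.b.X + (0 + 0)\{b}\{b} + a.a.b.(X + X)) → -b-> q0
  q3 = b.((rec X. 0\{a} + a.b.X + (0 + 0)\{b}\{b} + a.a.b.(X + X)) + (rec X. 0\{a} + a.b.X + (0 + 0)\{b}\{b} + a.a.b.(X + X))) → -b-> q4
  q4 = (rec X. 0\{a} + a.b.X + (0 + 0)\{b}\{b} + a.a.b.(X + X)) + (rec X. 0\{a} + a.b.X + (0 + 0)\{b}\{b} + a.a.b.(X + X)) → -a-> q1, -a-> q2
Trace ⟨b⟩ through P, begin at {p0}:
  after b @ step 1: {p3}
  P completes σ.
Trace ⟨b⟩ through Q, begin at {q0}:
  after b @ step 1: ∅ (Q stuck)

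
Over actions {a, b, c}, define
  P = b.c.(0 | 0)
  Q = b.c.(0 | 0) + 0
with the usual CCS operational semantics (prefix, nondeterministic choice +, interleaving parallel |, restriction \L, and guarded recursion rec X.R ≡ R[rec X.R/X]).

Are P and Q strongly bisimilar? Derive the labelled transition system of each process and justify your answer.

Reachable graph of P (3 states):
  u0 = b.c.(0 | 0) → =b=> u1
  u1 = c.(0 | 0) → =c=> u2
  u2 = 0 | 0 → deadlocked
Reachable graph of Q (3 states):
  v0 = b.c.(0 | 0) + 0 → =b=> v1
  v1 = c.(0 | 0) → =c=> v2
  v2 = 0 | 0 → deadlocked
Bisimilarity quotient blocks:
  B0 = {u0, v0}
  B1 = {u1, v1}
  B2 = {u2, v2}
u0 ∈ B0, v0 ∈ B0 → same block

YES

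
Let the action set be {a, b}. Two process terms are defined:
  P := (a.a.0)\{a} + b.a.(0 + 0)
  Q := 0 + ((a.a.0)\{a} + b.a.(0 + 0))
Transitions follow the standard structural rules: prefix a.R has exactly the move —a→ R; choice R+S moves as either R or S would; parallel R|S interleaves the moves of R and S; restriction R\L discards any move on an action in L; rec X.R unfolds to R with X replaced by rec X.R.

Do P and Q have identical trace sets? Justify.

YES

P's transition system — 3 states:
  s0 = (a.a.0)\{a} + b.a.(0 + 0) | —b→ s1
  s1 = a.(0 + 0) | —a→ s2
  s2 = 0 + 0 | deadlocked
Q's transition system — 3 states:
  t0 = 0 + ((a.a.0)\{a} + b.a.(0 + 0)) | —b→ t1
  t1 = a.(0 + 0) | —a→ t2
  t2 = 0 + 0 | deadlocked
Partition-refinement fixed point:
  B0 = {s0, t0}
  B1 = {s1, t1}
  B2 = {s2, t2}
s0 ∈ B0, t0 ∈ B0 → same block
Bisimilar ⇒ trace-equivalent.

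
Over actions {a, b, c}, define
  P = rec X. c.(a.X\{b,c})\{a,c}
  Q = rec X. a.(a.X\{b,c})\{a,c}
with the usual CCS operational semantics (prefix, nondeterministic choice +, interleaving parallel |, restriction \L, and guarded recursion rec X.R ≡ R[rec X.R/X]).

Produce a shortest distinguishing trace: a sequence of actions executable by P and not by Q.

LTS(P): 2 reachable states
  m0 = rec X. c.(a.X\{b,c})\{a,c} ⊢ -c-> m1
  m1 = (a.(rec X. c.(a.X\{b,c})\{a,c})\{b,c})\{a,c} ⊢ ∅
LTS(Q): 2 reachable states
  n0 = rec X. a.(a.X\{b,c})\{a,c} ⊢ -a-> n1
  n1 = (a.(rec X. a.(a.X\{b,c})\{a,c})\{b,c})\{a,c} ⊢ ∅
Trace ⟨c⟩ through P, begin at {m0}:
  step 1 (c): {m1}
  — P admits the full trace.
Trace ⟨c⟩ through Q, begin at {n0}:
  step 1 (c): ∅ (Q stuck)

c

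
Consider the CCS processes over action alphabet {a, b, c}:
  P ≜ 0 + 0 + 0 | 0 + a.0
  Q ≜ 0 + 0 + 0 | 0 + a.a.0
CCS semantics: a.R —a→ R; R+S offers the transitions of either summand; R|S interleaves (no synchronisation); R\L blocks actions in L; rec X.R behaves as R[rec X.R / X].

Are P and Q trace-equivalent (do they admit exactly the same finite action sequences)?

NO — witness ⟨aa⟩

LTS(P): 2 reachable states
  m0 = 0 + 0 + 0 | 0 + a.0 → =a=> m1
  m1 = 0 → ∅
LTS(Q): 3 reachable states
  n0 = 0 + 0 + 0 | 0 + a.a.0 → =a=> n1
  n1 = a.0 → =a=> n2
  n2 = 0 → ∅
Executing aa from Q (initial set {n0}):
  [1] a ⇒ {n1}
  [2] a ⇒ {n2}
  Q completes σ.
Executing aa from P (initial set {m0}):
  [1] a ⇒ {m1}
  [2] a ⇒ ∅  — P cannot continue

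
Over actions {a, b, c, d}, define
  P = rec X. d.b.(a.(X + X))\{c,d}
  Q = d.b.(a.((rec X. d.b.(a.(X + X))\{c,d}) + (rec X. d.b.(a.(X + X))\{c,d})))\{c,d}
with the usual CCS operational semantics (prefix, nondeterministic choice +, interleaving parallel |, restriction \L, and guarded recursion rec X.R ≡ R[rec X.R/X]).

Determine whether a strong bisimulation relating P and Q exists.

bisimilar

LTS(P): 4 reachable states
  s0 = rec X. d.b.(a.(X + X))\{c,d} | ··d··> s1
  s1 = b.(a.((rec X. d.b.(a.(X + X))\{c,d}) + (rec X. d.b.(a.(X + X))\{c,d})))\{c,d} | ··b··> s2
  s2 = (a.((rec X. d.b.(a.(X + X))\{c,d}) + (rec X. d.b.(a.(X + X))\{c,d})))\{c,d} | ··a··> s3
  s3 = ((rec X. d.b.(a.(X + X))\{c,d}) + (rec X. d.b.(a.(X + X))\{c,d}))\{c,d} | (no moves)
LTS(Q): 4 reachable states
  t0 = d.b.(a.((rec X. d.b.(a.(X + X))\{c,d}) + (rec X. d.b.(a.(X + X))\{c,d})))\{c,d} | ··d··> t1
  t1 = b.(a.((rec X. d.b.(a.(X + X))\{c,d}) + (rec X. d.b.(a.(X + X))\{c,d})))\{c,d} | ··b··> t2
  t2 = (a.((rec X. d.b.(a.(X + X))\{c,d}) + (rec X. d.b.(a.(X + X))\{c,d})))\{c,d} | ··a··> t3
  t3 = ((rec X. d.b.(a.(X + X))\{c,d}) + (rec X. d.b.(a.(X + X))\{c,d}))\{c,d} | (no moves)
Partition-refinement fixed point:
  B0 = {s0, t0}
  B1 = {s1, t1}
  B2 = {s2, t2}
  B3 = {s3, t3}
s0 ∈ B0, t0 ∈ B0 → same block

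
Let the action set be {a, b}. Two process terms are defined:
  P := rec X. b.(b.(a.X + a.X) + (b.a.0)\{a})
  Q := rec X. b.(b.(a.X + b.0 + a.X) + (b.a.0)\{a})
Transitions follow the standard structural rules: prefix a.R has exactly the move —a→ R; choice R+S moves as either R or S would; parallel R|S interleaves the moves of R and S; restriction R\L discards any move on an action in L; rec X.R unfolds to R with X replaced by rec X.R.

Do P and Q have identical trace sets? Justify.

NO — witness ⟨bbb⟩

LTS(P): 4 reachable states
  s0 = rec X. b.(b.(a.X + a.X) + (b.a.0)\{a}) | -b-> s1
  s1 = b.(a.(rec X. b.(b.(a.X + a.X) + (b.a.0)\{a})) + a.(rec X. b.(b.(a.X + a.X) + (b.a.0)\{a}))) + (b.a.0)\{a} | -b-> s2, -b-> s3
  s2 = (a.0)\{a} | ∅
  s3 = a.(rec X. b.(b.(a.X + a.X) + (b.a.0)\{a})) + a.(rec X. b.(b.(a.X + a.X) + (b.a.0)\{a})) | -a-> s0
LTS(Q): 5 reachable states
  t0 = rec X. b.(b.(a.X + b.0 + a.X) + (b.a.0)\{a}) | -b-> t1
  t1 = b.(a.(rec X. b.(b.(a.X + b.0 + a.X) + (b.a.0)\{a})) + b.0 + a.(rec X. b.(b.(a.X + b.0 + a.X) + (b.a.0)\{a}))) + (b.a.0)\{a} | -b-> t2, -b-> t3
  t2 = (a.0)\{a} | ∅
  t3 = a.(rec X. b.(b.(a.X + b.0 + a.X) + (b.a.0)\{a})) + b.0 + a.(rec X. b.(b.(a.X + b.0 + a.X) + (b.a.0)\{a})) | -a-> t0, -b-> t4
  t4 = 0 | ∅
Run σ = ⟨bbb⟩ on Q: start {t0}
  after b @ step 1: {t1}
  after b @ step 2: {t2, t3}
  after b @ step 3: {t4}
  ✓ Q
Run σ = ⟨bbb⟩ on P: start {s0}
  after b @ step 1: {s1}
  after b @ step 2: {s2, s3}
  after b @ step 3: ∅ (P stuck)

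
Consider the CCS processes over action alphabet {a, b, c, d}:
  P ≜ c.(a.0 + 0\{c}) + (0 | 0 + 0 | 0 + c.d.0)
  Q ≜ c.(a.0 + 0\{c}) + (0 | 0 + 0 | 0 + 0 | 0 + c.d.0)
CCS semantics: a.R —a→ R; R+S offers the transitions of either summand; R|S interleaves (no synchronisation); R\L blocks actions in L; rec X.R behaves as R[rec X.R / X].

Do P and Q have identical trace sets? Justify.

trace-equivalent

Reachable graph of P (4 states):
  u0 = c.(a.0 + 0\{c}) + (0 | 0 + 0 | 0 + c.d.0) | =c=> u1, =c=> u2
  u1 = a.0 + 0\{c} | =a=> u3
  u2 = d.0 | =d=> u3
  u3 = 0 | (no moves)
Reachable graph of Q (4 states):
  v0 = c.(a.0 + 0\{c}) + (0 | 0 + 0 | 0 + 0 | 0 + c.d.0) | =c=> v1, =c=> v2
  v1 = a.0 + 0\{c} | =a=> v3
  v2 = d.0 | =d=> v3
  v3 = 0 | (no moves)
Coarsest stable partition (strong bisimilarity classes):
  B0 = {u0, v0}
  B1 = {u1, v1}
  B2 = {u3, v3}
  B3 = {u2, v2}
u0 ∈ B0, v0 ∈ B0 → same block
Bisimilar ⇒ trace-equivalent.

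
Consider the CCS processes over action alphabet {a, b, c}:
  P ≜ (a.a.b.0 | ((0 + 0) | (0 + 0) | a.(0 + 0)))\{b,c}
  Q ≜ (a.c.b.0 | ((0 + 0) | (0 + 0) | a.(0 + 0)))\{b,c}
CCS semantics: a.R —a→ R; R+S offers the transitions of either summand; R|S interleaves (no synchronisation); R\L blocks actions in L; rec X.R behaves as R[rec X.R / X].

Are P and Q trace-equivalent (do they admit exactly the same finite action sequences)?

traces(P) ≠ traces(Q) — witness ⟨aaa⟩

Reachable graph of P (6 states):
  p0 = (a.a.b.0 | ((0 + 0) | (0 + 0) | a.(0 + 0)))\{b,c} :: -a-> p1, -a-> p2
  p1 = (a.a.b.0 | ((0 + 0) | (0 + 0) | (0 + 0)))\{b,c} :: -a-> p3
  p2 = (a.b.0 | ((0 + 0) | (0 + 0) | a.(0 + 0)))\{b,c} :: -a-> p3, -a-> p4
  p3 = (a.b.0 | ((0 + 0) | (0 + 0) | (0 + 0)))\{b,c} :: -a-> p5
  p4 = (b.0 | ((0 + 0) | (0 + 0) | a.(0 + 0)))\{b,c} :: -a-> p5
  p5 = (b.0 | ((0 + 0) | (0 + 0) | (0 + 0)))\{b,c} :: stopped
Reachable graph of Q (4 states):
  q0 = (a.c.b.0 | ((0 + 0) | (0 + 0) | a.(0 + 0)))\{b,c} :: -a-> q1, -a-> q2
  q1 = (a.c.b.0 | ((0 + 0) | (0 + 0) | (0 + 0)))\{b,c} :: -a-> q3
  q2 = (c.b.0 | ((0 + 0) | (0 + 0) | a.(0 + 0)))\{b,c} :: -a-> q3
  q3 = (c.b.0 | ((0 + 0) | (0 + 0) | (0 + 0)))\{b,c} :: stopped
Run σ = ⟨aaa⟩ on P: start {p0}
  step 1 (a): {p1, p2}
  step 2 (a): {p3, p4}
  step 3 (a): {p5}
  ✓ P
Run σ = ⟨aaa⟩ on Q: start {q0}
  step 1 (a): {q1, q2}
  step 2 (a): {q3}
  step 3 (a): no successor for Q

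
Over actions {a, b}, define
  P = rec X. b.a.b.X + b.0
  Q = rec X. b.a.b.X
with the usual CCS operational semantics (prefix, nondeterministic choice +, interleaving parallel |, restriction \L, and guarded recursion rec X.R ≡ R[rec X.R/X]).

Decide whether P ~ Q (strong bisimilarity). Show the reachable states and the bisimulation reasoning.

P ≁ Q

Reachable graph of P (4 states):
  u0 = rec X. b.a.b.X + b.0 → --b--▸ u1, --b--▸ u2
  u1 = 0 → deadlocked
  u2 = a.b.(rec X. b.a.b.X + b.0) → --a--▸ u3
  u3 = b.(rec X. b.a.b.X + b.0) → --b--▸ u0
Reachable graph of Q (3 states):
  v0 = rec X. b.a.b.X → --b--▸ v1
  v1 = a.b.(rec X. b.a.b.X) → --a--▸ v2
  v2 = b.(rec X. b.a.b.X) → --b--▸ v0
Coarsest stable partition (strong bisimilarity classes):
  B0 = {u0}
  B1 = {u2}
  B2 = {u3}
  B3 = {u1}
  B4 = {v0}
  B5 = {v1}
  B6 = {v2}
u0 ∈ B0, v0 ∈ B4 → different blocks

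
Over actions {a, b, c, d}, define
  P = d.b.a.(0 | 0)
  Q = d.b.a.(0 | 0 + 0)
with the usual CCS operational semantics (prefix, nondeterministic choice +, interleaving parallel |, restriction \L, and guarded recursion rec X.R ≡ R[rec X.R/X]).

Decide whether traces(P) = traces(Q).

traces(P) = traces(Q)

LTS(P): 4 reachable states
  s0 = d.b.a.(0 | 0) has moves ··d··> s1
  s1 = b.a.(0 | 0) has moves ··b··> s2
  s2 = a.(0 | 0) has moves ··a··> s3
  s3 = 0 | 0 has moves ∅
LTS(Q): 4 reachable states
  t0 = d.b.a.(0 | 0 + 0) has moves ··d··> t1
  t1 = b.a.(0 | 0 + 0) has moves ··b··> t2
  t2 = a.(0 | 0 + 0) has moves ··a··> t3
  t3 = 0 | 0 + 0 has moves ∅
Coarsest stable partition (strong bisimilarity classes):
  B0 = {s0, t0}
  B1 = {s1, t1}
  B2 = {s2, t2}
  B3 = {s3, t3}
s0 ∈ B0, t0 ∈ B0 → same block
Bisimilar ⇒ trace-equivalent.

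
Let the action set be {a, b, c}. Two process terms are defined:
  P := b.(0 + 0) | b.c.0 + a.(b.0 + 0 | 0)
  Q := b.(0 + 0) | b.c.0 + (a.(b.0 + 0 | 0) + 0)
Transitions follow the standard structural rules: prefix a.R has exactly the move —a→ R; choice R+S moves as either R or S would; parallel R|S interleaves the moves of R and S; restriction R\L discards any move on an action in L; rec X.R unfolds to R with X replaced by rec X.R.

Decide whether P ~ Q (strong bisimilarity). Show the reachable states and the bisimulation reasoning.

LTS(P): 8 reachable states
  u0 = b.(0 + 0) | b.c.0 + a.(b.0 + 0 | 0) has moves =a=> u1, =b=> u2, =b=> u3
  u1 = b.0 + 0 | 0 has moves =b=> u4
  u2 = (0 + 0) | b.c.0 has moves =b=> u5
  u3 = b.(0 + 0) | c.0 has moves =b=> u5, =c=> u6
  u4 = 0 has moves deadlocked
  u5 = (0 + 0) | c.0 has moves =c=> u7
  u6 = b.(0 + 0) | 0 has moves =b=> u7
  u7 = (0 + 0) | 0 has moves deadlocked
LTS(Q): 8 reachable states
  v0 = b.(0 + 0) | b.c.0 + (a.(b.0 + 0 | 0) + 0) has moves =a=> v1, =b=> v2, =b=> v3
  v1 = b.0 + 0 | 0 has moves =b=> v4
  v2 = (0 + 0) | b.c.0 has moves =b=> v5
  v3 = b.(0 + 0) | c.0 has moves =b=> v5, =c=> v6
  v4 = 0 has moves deadlocked
  v5 = (0 + 0) | c.0 has moves =c=> v7
  v6 = b.(0 + 0) | 0 has moves =b=> v7
  v7 = (0 + 0) | 0 has moves deadlocked
Bisimilarity quotient blocks:
  B0 = {u0, v0}
  B1 = {u1, u6, v1, v6}
  B2 = {u4, u7, v4, v7}
  B3 = {u2, v2}
  B4 = {u5, v5}
  B5 = {u3, v3}
u0 ∈ B0, v0 ∈ B0 → same block

YES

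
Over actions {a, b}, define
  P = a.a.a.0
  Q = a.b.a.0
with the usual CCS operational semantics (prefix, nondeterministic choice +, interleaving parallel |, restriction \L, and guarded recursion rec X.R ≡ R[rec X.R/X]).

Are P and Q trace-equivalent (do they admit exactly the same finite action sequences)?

traces(P) ≠ traces(Q) — witness ⟨aa⟩

Reachable graph of P (4 states):
  p0 = a.a.a.0 | -a-> p1
  p1 = a.a.0 | -a-> p2
  p2 = a.0 | -a-> p3
  p3 = 0 | deadlocked
Reachable graph of Q (4 states):
  q0 = a.b.a.0 | -a-> q1
  q1 = b.a.0 | -b-> q2
  q2 = a.0 | -a-> q3
  q3 = 0 | deadlocked
Executing aa from P (initial set {p0}):
  [1] a ⇒ {p1}
  [2] a ⇒ {p2}
  P completes σ.
Executing aa from Q (initial set {q0}):
  [1] a ⇒ {q1}
  [2] a ⇒ ∅  — Q cannot continue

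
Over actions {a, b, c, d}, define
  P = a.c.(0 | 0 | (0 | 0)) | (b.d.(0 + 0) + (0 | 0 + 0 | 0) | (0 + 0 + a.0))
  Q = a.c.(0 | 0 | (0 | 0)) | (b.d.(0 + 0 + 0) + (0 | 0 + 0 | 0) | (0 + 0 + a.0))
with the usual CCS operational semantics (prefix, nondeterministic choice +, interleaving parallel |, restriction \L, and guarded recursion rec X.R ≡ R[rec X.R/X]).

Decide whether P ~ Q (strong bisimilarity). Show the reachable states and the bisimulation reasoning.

P ~ Q

LTS(P): 12 reachable states
  s0 = a.c.(0 | 0 | (0 | 0)) | (b.d.(0 + 0) + (0 | 0 + 0 | 0) | (0 + 0 + a.0)) has moves --a--▸ s1, --a--▸ s2, --b--▸ s3
  s1 = a.c.(0 | 0 | (0 | 0)) | ((0 | 0 + 0 | 0) | 0) has moves --a--▸ s4
  s2 = c.(0 | 0 | (0 | 0)) | (b.d.(0 + 0) + (0 | 0 + 0 | 0) | (0 + 0 + a.0)) has moves --a--▸ s4, --b--▸ s5, --c--▸ s6
  s3 = a.c.(0 | 0 | (0 | 0)) | d.(0 + 0) has moves --a--▸ s5, --d--▸ s7
  s4 = c.(0 | 0 | (0 | 0)) | ((0 | 0 + 0 | 0) | 0) has moves --c--▸ s8
  s5 = c.(0 | 0 | (0 | 0)) | d.(0 + 0) has moves --c--▸ s9, --d--▸ s10
  s6 = 0 | 0 | (0 | 0) | (b.d.(0 + 0) + (0 | 0 + 0 | 0) | (0 + 0 + a.0)) has moves --a--▸ s8, --b--▸ s9
  s7 = a.c.(0 | 0 | (0 | 0)) | (0 + 0) has moves --a--▸ s10
  s8 = 0 | 0 | (0 | 0) | ((0 | 0 + 0 | 0) | 0) has moves ∅
  s9 = 0 | 0 | (0 | 0) | d.(0 + 0) has moves --d--▸ s11
  s10 = c.(0 | 0 | (0 | 0)) | (0 + 0) has moves --c--▸ s11
  s11 = 0 | 0 | (0 | 0) | (0 + 0) has moves ∅
LTS(Q): 12 reachable states
  t0 = a.c.(0 | 0 | (0 | 0)) | (b.d.(0 + 0 + 0) + (0 | 0 + 0 | 0) | (0 + 0 + a.0)) has moves --a--▸ t1, --a--▸ t2, --b--▸ t3
  t1 = a.c.(0 | 0 | (0 | 0)) | ((0 | 0 + 0 | 0) | 0) has moves --a--▸ t4
  t2 = c.(0 | 0 | (0 | 0)) | (b.d.(0 + 0 + 0) + (0 | 0 + 0 | 0) | (0 + 0 + a.0)) has moves --a--▸ t4, --b--▸ t5, --c--▸ t6
  t3 = a.c.(0 | 0 | (0 | 0)) | d.(0 + 0 + 0) has moves --a--▸ t5, --d--▸ t7
  t4 = c.(0 | 0 | (0 | 0)) | ((0 | 0 + 0 | 0) | 0) has moves --c--▸ t8
  t5 = c.(0 | 0 | (0 | 0)) | d.(0 + 0 + 0) has moves --c--▸ t9, --d--▸ t10
  t6 = 0 | 0 | (0 | 0) | (b.d.(0 + 0 + 0) + (0 | 0 + 0 | 0) | (0 + 0 + a.0)) has moves --a--▸ t8, --b--▸ t9
  t7 = a.c.(0 | 0 | (0 | 0)) | (0 + 0 + 0) has moves --a--▸ t10
  t8 = 0 | 0 | (0 | 0) | ((0 | 0 + 0 | 0) | 0) has moves ∅
  t9 = 0 | 0 | (0 | 0) | d.(0 + 0 + 0) has moves --d--▸ t11
  t10 = c.(0 | 0 | (0 | 0)) | (0 + 0 + 0) has moves --c--▸ t11
  t11 = 0 | 0 | (0 | 0) | (0 + 0 + 0) has moves ∅
Bisimilarity quotient blocks:
  B0 = {s0, t0}
  B1 = {s1, s7, t1, t7}
  B2 = {s10, s4, t10, t4}
  B3 = {s11, s8, t11, t8}
  B4 = {s2, t2}
  B5 = {s5, t5}
  B6 = {s9, t9}
  B7 = {s6, t6}
  B8 = {s3, t3}
s0 ∈ B0, t0 ∈ B0 → same block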